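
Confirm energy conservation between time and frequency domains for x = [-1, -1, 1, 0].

Time domain:
Σ|x[n]|² = |-1|² + |-1|² + |1|² + |0|² = 3.0000

Frequency domain:
(1/4)Σ|X[k]|² = (1/4)(|-1|² + |-2+1i|² + |1|² + |-2-1i|²) = (1/4)·12.0000 = 3.0000

Both sides agree, confirming Parseval's theorem.

Σ|x[n]|² = (1/N)Σ|X[k]|² = 3.0000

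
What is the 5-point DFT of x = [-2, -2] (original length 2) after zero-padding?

Original 2-point DFT: [-4, 0]
Zero-padded 5-point DFT provides frequency interpolation.

DFT_5([x, 0, ...]) = [-4, -2.6180+1.9021i, -0.3820+1.1756i, -0.3820-1.1756i, -2.6180-1.9021i]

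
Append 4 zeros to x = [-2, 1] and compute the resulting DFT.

Original 2-point DFT: [-1, -3]
Zero-padded 6-point DFT provides frequency interpolation.

DFT_6([x, 0, ...]) = [-1, -1.5000-0.8660i, -2.5000-0.8660i, -3, -2.5000+0.8660i, -1.5000+0.8660i]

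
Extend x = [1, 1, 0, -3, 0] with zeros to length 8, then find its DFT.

Original 5-point DFT: [-1, 3.7361-2.7144i, -0.7361+2.2654i, -0.7361-2.2654i, 3.7361+2.7144i]
Zero-padded 8-point DFT provides frequency interpolation.

DFT_8([x, 0, ...]) = [-1, 3.8284+1.4142i, 1-4i, -1.8284+1.4142i, 3, -1.8284-1.4142i, 1+4i, 3.8284-1.4142i]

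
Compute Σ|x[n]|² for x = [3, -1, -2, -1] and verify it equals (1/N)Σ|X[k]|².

Time domain:
Σ|x[n]|² = |3|² + |-1|² + |-2|² + |-1|² = 15.0000

Frequency domain:
(1/4)Σ|X[k]|² = (1/4)(|-1|² + |5|² + |3|² + |5|²) = (1/4)·60.0000 = 15.0000

Both sides agree, confirming Parseval's theorem.

Σ|x[n]|² = (1/N)Σ|X[k]|² = 15.0000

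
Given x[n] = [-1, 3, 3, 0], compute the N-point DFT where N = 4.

X[k] = Σ(n=0 to 3) x[n] · ω_4^(nk)
where ω_4 = e^(-2πi/4)

Computing each X[k]:
X[0] = 5
X[1] = -4-3i
X[2] = -1
X[3] = -4+3i

X = [5, -4-3i, -1, -4+3i]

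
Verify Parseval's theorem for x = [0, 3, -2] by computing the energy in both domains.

Time domain:
Σ|x[n]|² = |0|² + |3|² + |-2|² = 13.0000

Frequency domain:
(1/3)Σ|X[k]|² = (1/3)(|1|² + |-0.5000-4.3301i|² + |-0.5000+4.3301i|²) = (1/3)·39.0000 = 13.0000

Both sides agree, confirming Parseval's theorem.

Σ|x[n]|² = (1/N)Σ|X[k]|² = 13.0000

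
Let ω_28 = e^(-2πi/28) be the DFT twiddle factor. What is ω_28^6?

ω_28^6 = e^(-2πi·6/28)
= cos(-2π·6/28) + i·sin(-2π·6/28)
= cos(-12π/28) + i·sin(-12π/28)

ω_28^6 = cos(-12π/28) + i·sin(-12π/28) = 0.2225-0.9749i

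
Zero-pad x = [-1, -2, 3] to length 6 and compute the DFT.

Original 3-point DFT: [0, -1.5000+4.3301i, -1.5000-4.3301i]
Zero-padded 6-point DFT provides frequency interpolation.

DFT_6([x, 0, ...]) = [0, -3.5000-0.8660i, -1.5000+4.3301i, 4, -1.5000-4.3301i, -3.5000+0.8660i]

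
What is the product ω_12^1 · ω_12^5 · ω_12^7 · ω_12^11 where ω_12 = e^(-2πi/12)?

The primitive 12th roots of unity are ω_12^k for k coprime to 12: k ∈ {1, 5, 7, 11}
Their product equals the constant term of the cyclotomic polynomial Φ_12(x) up to sign.
For n ≥ 3, the product of all primitive nth roots of unity is 1. (For n=1 it is 1; for n=2 it is -1.)

1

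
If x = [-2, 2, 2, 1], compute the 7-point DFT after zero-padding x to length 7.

Original 4-point DFT: [3, -4-1i, -3, -4+1i]
Zero-padded 7-point DFT provides frequency interpolation.

DFT_7([x, 0, ...]) = [3, -2.0990-3.9474i, -3.6235-0.3003i, -2.7775-0.2790i, -2.7775+0.2790i, -3.6235+0.3003i, -2.0990+3.9474i]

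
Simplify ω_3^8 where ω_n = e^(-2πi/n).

Since ω_3^3 = 1, powers reduce modulo 3.
8 mod 3 = 2
So ω_3^8 = ω_3^2 = e^(-2πi·2/3)

ω_3^8 = ω_3^2 = -0.5000+0.8660i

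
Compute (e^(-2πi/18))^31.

Since ω_18^18 = 1, powers reduce modulo 18.
31 mod 18 = 13
So ω_18^31 = ω_18^13 = e^(-2πi·13/18)

ω_18^31 = ω_18^13 = -0.1736+0.9848i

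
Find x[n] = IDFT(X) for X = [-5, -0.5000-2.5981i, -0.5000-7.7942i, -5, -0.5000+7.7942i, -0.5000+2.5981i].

x[n] = (1/6) Σ(k=0 to 5) X[k] · e^(2πikn/6)

Computing each x[n]:
x[0] = -2
x[1] = 3
x[2] = -3
x[3] = 0
x[4] = 0
x[5] = -3

x = [-2, 3, -3, 0, 0, -3]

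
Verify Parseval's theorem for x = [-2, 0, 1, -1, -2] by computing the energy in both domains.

Time domain:
Σ|x[n]|² = |-2|² + |0|² + |1|² + |-1|² + |-2|² = 10.0000

Frequency domain:
(1/5)Σ|X[k]|² = (1/5)(|-4|² + |-2.6180-3.0777i|² + |-0.3820+0.7265i|² + |-0.3820-0.7265i|² + |-2.6180+3.0777i|²) = (1/5)·50.0000 = 10.0000

Both sides agree, confirming Parseval's theorem.

Σ|x[n]|² = (1/N)Σ|X[k]|² = 10.0000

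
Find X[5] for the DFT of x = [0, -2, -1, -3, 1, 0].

X[5] = Σ(n=0 to 5) x[n] · ω_6^(5n) where ω_6 = e^(-2πi/6)
= (0)·ω_6^0 + (-2)·ω_6^5 + (-1)·ω_6^10 + (-3)·ω_6^15 + (1)·ω_6^20 + (0)·ω_6^25

X[5] = 2.0000-3.4641i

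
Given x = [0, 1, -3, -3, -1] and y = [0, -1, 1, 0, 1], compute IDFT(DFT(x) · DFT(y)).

(x ⊛ y)[n] = Σ(m=0 to 4) x[m] · y[(n-m) mod 5]

Computing each output sample:
(x ⊛ y)[0] = -1
(x ⊛ y)[1] = -4
(x ⊛ y)[2] = -4
(x ⊛ y)[3] = 3
(x ⊛ y)[4] = 0

x ⊛ y = [-1, -4, -4, 3, 0]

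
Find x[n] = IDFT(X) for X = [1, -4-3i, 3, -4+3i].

x[n] = (1/4) Σ(k=0 to 3) X[k] · e^(2πikn/4)

Computing each x[n]:
x[0] = -1
x[1] = 1
x[2] = 3
x[3] = -2

x = [-1, 1, 3, -2]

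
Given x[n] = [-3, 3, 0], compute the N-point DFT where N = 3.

X[k] = Σ(n=0 to 2) x[n] · ω_3^(nk)
where ω_3 = e^(-2πi/3)

Computing each X[k]:
X[0] = 0
X[1] = -4.5000-2.5981i
X[2] = -4.5000+2.5981i

X = [0, -4.5000-2.5981i, -4.5000+2.5981i]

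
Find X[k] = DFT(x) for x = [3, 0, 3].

X[k] = Σ(n=0 to 2) x[n] · ω_3^(nk)
where ω_3 = e^(-2πi/3)

Computing each X[k]:
X[0] = 6
X[1] = 1.5000+2.5981i
X[2] = 1.5000-2.5981i

X = [6, 1.5000+2.5981i, 1.5000-2.5981i]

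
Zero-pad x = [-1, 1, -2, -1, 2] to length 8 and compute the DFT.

Original 5-point DFT: [-1, 2.3541+1.5388i, -4.3541-0.3633i, -4.3541+0.3633i, 2.3541-1.5388i]
Zero-padded 8-point DFT provides frequency interpolation.

DFT_8([x, 0, ...]) = [-1, -1.5858+2.0000i, 3-2i, -4.4142-2.0000i, -1, -4.4142+2.0000i, 3+2i, -1.5858-2.0000i]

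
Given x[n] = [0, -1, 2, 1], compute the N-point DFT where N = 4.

X[k] = Σ(n=0 to 3) x[n] · ω_4^(nk)
where ω_4 = e^(-2πi/4)

Computing each X[k]:
X[0] = 2
X[1] = -2+2i
X[2] = 2
X[3] = -2-2i

X = [2, -2+2i, 2, -2-2i]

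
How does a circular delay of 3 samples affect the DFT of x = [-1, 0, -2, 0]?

Time shift by 3: X_shifted[k] = ω_4^(3k) · X[k]
Shifted x = [0, -2, 0, -1]

DFT(x[n-3]) = [-3, 1i, 3, -1i]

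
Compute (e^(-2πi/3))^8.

Since ω_3^3 = 1, powers reduce modulo 3.
8 mod 3 = 2
So ω_3^8 = ω_3^2 = e^(-2πi·2/3)

ω_3^8 = ω_3^2 = -0.5000+0.8660i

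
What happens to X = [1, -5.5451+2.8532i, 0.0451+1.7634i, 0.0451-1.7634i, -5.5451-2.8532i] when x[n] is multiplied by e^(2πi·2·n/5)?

Modulation property: DFT(ω_5^(-2n)·x[n]) = X[(k-2) mod 5], so circularly shift X by 2 positions.

X[k-2] = [0.0451-1.7634i, -5.5451-2.8532i, 1, -5.5451+2.8532i, 0.0451+1.7634i]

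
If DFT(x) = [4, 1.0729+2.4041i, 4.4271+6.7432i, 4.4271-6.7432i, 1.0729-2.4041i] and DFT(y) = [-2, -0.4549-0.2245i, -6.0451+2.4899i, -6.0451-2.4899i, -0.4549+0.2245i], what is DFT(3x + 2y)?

By linearity: DFT(3x + 2y) = 3·DFT(x) + 2·DFT(y)
= 3·[4, 1.0729+2.4041i, 4.4271+6.7432i, 4.4271-6.7432i, 1.0729-2.4041i] + 2·[-2, -0.4549-0.2245i, -6.0451+2.4899i, -6.0451-2.4899i, -0.4549+0.2245i]

Computing element-wise:
Z[0] = 3·(4) + 2·(-2) = 8
Z[1] = 3·(1.0729+2.4041i) + 2·(-0.4549-0.2245i) = 2.3089+6.7633i
Z[2] = 3·(4.4271+6.7432i) + 2·(-6.0451+2.4899i) = 1.1911+25.2094i
Z[3] = 3·(4.4271-6.7432i) + 2·(-6.0451-2.4899i) = 1.1911-25.2094i
Z[4] = 3·(1.0729-2.4041i) + 2·(-0.4549+0.2245i) = 2.3089-6.7633i

DFT(3x + 2y) = 3·X + 2·Y = [8, 2.3089+6.7633i, 1.1911+25.2094i, 1.1911-25.2094i, 2.3089-6.7633i]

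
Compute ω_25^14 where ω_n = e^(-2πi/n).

ω_25^14 = e^(-2πi·14/25)
= cos(-2π·14/25) + i·sin(-2π·14/25)
= cos(-28π/25) + i·sin(-28π/25)

ω_25^14 = cos(-28π/25) + i·sin(-28π/25) = -0.9298+0.3681i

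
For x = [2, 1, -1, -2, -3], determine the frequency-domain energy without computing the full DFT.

Parseval: Σ|x[n]|² = (1/N)Σ|X[k]|², so Σ|X[k]|² = N·Σ|x[n]|² = 5·19.0000

Σ|X[k]|² = N·Σ|x[n]|² = 5·19.0000 = 95.0000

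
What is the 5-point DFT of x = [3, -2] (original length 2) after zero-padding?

Original 2-point DFT: [1, 5]
Zero-padded 5-point DFT provides frequency interpolation.

DFT_5([x, 0, ...]) = [1, 2.3820+1.9021i, 4.6180+1.1756i, 4.6180-1.1756i, 2.3820-1.9021i]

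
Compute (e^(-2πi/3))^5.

Since ω_3^3 = 1, powers reduce modulo 3.
5 mod 3 = 2
So ω_3^5 = ω_3^2 = e^(-2πi·2/3)

ω_3^5 = ω_3^2 = -0.5000+0.8660i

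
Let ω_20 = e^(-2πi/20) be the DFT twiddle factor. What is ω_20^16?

ω_20^16 = e^(-2πi·16/20)
= cos(-2π·16/20) + i·sin(-2π·16/20)
= cos(-32π/20) + i·sin(-32π/20)

ω_20^16 = cos(-32π/20) + i·sin(-32π/20) = 0.3090+0.9511i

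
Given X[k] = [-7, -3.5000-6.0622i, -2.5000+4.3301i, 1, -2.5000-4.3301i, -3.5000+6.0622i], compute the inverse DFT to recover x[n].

x[n] = (1/6) Σ(k=0 to 5) X[k] · e^(2πikn/6)

Computing each x[n]:
x[0] = -3
x[1] = -1
x[2] = 3
x[3] = -1
x[4] = -3
x[5] = -2

x = [-3, -1, 3, -1, -3, -2]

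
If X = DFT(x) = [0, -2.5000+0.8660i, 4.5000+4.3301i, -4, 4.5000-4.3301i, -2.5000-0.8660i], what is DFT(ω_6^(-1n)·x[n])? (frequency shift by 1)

Modulation property: DFT(ω_6^(-1n)·x[n]) = X[(k-1) mod 6], so circularly shift X by 1 positions.

X[k-1] = [-2.5000-0.8660i, 0, -2.5000+0.8660i, 4.5000+4.3301i, -4, 4.5000-4.3301i]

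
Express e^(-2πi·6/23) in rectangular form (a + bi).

ω_23^6 = e^(-2πi·6/23)
= cos(-2π·6/23) + i·sin(-2π·6/23)
= cos(-12π/23) + i·sin(-12π/23)

ω_23^6 = cos(-12π/23) + i·sin(-12π/23) = -0.0682-0.9977i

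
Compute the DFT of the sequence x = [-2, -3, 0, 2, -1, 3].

X[k] = Σ(n=0 to 5) x[n] · ω_6^(nk)
where ω_6 = e^(-2πi/6)

Computing each X[k]:
X[0] = -1
X[1] = -3.5000+4.3301i
X[2] = 0.5000+6.0622i
X[3] = -5
X[4] = 0.5000-6.0622i
X[5] = -3.5000-4.3301i

X = [-1, -3.5000+4.3301i, 0.5000+6.0622i, -5, 0.5000-6.0622i, -3.5000-4.3301i]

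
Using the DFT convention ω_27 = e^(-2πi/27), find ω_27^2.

ω_27^2 = e^(-2πi·2/27)
= cos(-2π·2/27) + i·sin(-2π·2/27)
= cos(-4π/27) + i·sin(-4π/27)

ω_27^2 = cos(-4π/27) + i·sin(-4π/27) = 0.8936-0.4488i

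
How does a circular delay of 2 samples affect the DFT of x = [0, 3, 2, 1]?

Time shift by 2: X_shifted[k] = ω_4^(2k) · X[k]
Shifted x = [2, 1, 0, 3]

DFT(x[n-2]) = [6, 2+2i, -2, 2-2i]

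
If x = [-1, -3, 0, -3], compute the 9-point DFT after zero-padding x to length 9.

Original 4-point DFT: [-7, -1, 5, -1]
Zero-padded 9-point DFT provides frequency interpolation.

DFT_9([x, 0, ...]) = [-7, -1.7981+4.5264i, -0.0209+0.3563i, -2.5000+2.5981i, 3.3191+3.6241i, 3.3191-3.6241i, -2.5000-2.5981i, -0.0209-0.3563i, -1.7981-4.5264i]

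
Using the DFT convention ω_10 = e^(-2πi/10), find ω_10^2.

ω_10^2 = e^(-2πi·2/10)
= cos(-2π·2/10) + i·sin(-2π·2/10)
= cos(-4π/10) + i·sin(-4π/10)

ω_10^2 = cos(-4π/10) + i·sin(-4π/10) = 0.3090-0.9511i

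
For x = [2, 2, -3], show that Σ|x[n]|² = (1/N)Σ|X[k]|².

Time domain:
Σ|x[n]|² = |2|² + |2|² + |-3|² = 17.0000

Frequency domain:
(1/3)Σ|X[k]|² = (1/3)(|1|² + |2.5000-4.3301i|² + |2.5000+4.3301i|²) = (1/3)·51.0000 = 17.0000

Both sides agree, confirming Parseval's theorem.

Σ|x[n]|² = (1/N)Σ|X[k]|² = 17.0000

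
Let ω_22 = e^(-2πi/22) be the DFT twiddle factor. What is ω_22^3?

ω_22^3 = e^(-2πi·3/22)
= cos(-2π·3/22) + i·sin(-2π·3/22)
= cos(-6π/22) + i·sin(-6π/22)

ω_22^3 = cos(-6π/22) + i·sin(-6π/22) = 0.6549-0.7557i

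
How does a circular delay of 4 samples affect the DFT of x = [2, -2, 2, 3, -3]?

Time shift by 4: X_shifted[k] = ω_5^(4k) · X[k]
Shifted x = [-2, 2, 3, -3, 2]

DFT(x[n-4]) = [2, -0.7639-3.5267i, -5.2361+5.7063i, -5.2361-5.7063i, -0.7639+3.5267i]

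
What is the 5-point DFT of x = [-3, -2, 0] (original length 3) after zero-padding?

Original 3-point DFT: [-5, -2.0000+1.7321i, -2.0000-1.7321i]
Zero-padded 5-point DFT provides frequency interpolation.

DFT_5([x, 0, ...]) = [-5, -3.6180+1.9021i, -1.3820+1.1756i, -1.3820-1.1756i, -3.6180-1.9021i]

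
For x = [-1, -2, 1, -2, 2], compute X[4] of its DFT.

X[4] = Σ(n=0 to 4) x[n] · ω_5^(4n) where ω_5 = e^(-2πi/5)
= (-1)·ω_5^0 + (-2)·ω_5^4 + (1)·ω_5^8 + (-2)·ω_5^12 + (2)·ω_5^16

X[4] = -0.1910-2.0409i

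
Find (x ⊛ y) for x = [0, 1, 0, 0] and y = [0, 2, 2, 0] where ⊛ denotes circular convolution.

(x ⊛ y)[n] = Σ(m=0 to 3) x[m] · y[(n-m) mod 4]

Computing each output sample:
(x ⊛ y)[0] = 0
(x ⊛ y)[1] = 0
(x ⊛ y)[2] = 2
(x ⊛ y)[3] = 2

x ⊛ y = [0, 0, 2, 2]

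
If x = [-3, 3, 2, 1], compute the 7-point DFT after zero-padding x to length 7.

Original 4-point DFT: [3, -5-2i, -5, -5+2i]
Zero-padded 7-point DFT provides frequency interpolation.

DFT_7([x, 0, ...]) = [3, -2.4755-4.7292i, -4.8460-1.2752i, -4.6784-0.7129i, -4.6784+0.7129i, -4.8460+1.2752i, -2.4755+4.7292i]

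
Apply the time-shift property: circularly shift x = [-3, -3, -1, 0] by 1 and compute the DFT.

Time shift by 1: X_shifted[k] = ω_4^(1k) · X[k]
Shifted x = [0, -3, -3, -1]

DFT(x[n-1]) = [-7, 3+2i, 1, 3-2i]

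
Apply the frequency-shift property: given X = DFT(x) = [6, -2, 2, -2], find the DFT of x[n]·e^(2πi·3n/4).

Modulation property: DFT(ω_4^(-3n)·x[n]) = X[(k-3) mod 4], so circularly shift X by 3 positions.

X[k-3] = [-2, 2, -2, 6]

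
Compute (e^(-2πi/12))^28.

Since ω_12^12 = 1, powers reduce modulo 12.
28 mod 12 = 4
So ω_12^28 = ω_12^4 = e^(-2πi·4/12)

ω_12^28 = ω_12^4 = -0.5000-0.8660i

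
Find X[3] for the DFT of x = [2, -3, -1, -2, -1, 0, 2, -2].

X[3] = Σ(n=0 to 7) x[n] · ω_8^(3n) where ω_8 = e^(-2πi/8)
= (2)·ω_8^0 + (-3)·ω_8^3 + (-1)·ω_8^6 + (-2)·ω_8^9 + (-1)·ω_8^12 + (0)·ω_8^15 + (2)·ω_8^18 + (-2)·ω_8^21

X[3] = 5.1213-0.8787i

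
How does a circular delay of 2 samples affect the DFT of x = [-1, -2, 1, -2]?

Time shift by 2: X_shifted[k] = ω_4^(2k) · X[k]
Shifted x = [1, -2, -1, -2]

DFT(x[n-2]) = [-4, 2, 4, 2]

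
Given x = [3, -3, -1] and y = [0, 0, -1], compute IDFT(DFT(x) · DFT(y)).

(x ⊛ y)[n] = Σ(m=0 to 2) x[m] · y[(n-m) mod 3]

Computing each output sample:
(x ⊛ y)[0] = 3
(x ⊛ y)[1] = 1
(x ⊛ y)[2] = -3

x ⊛ y = [3, 1, -3]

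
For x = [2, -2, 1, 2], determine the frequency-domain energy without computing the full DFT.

Parseval: Σ|x[n]|² = (1/N)Σ|X[k]|², so Σ|X[k]|² = N·Σ|x[n]|² = 4·13.0000

Σ|X[k]|² = N·Σ|x[n]|² = 4·13.0000 = 52.0000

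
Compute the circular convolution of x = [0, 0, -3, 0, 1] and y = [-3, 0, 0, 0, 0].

(x ⊛ y)[n] = Σ(m=0 to 4) x[m] · y[(n-m) mod 5]

Computing each output sample:
(x ⊛ y)[0] = 0
(x ⊛ y)[1] = 0
(x ⊛ y)[2] = 9
(x ⊛ y)[3] = 0
(x ⊛ y)[4] = -3

x ⊛ y = [0, 0, 9, 0, -3]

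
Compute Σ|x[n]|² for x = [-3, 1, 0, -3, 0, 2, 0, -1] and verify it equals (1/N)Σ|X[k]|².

Time domain:
Σ|x[n]|² = |-3|² + |1|² + |0|² + |-3|² + |0|² + |2|² + |0|² + |-1|² = 24.0000

Frequency domain:
(1/8)Σ|X[k]|² = (1/8)(|-4|² + |-2.2929+2.1213i|² + |-3-7i|² + |-3.7071+2.1213i|² + |-2|² + |-3.7071-2.1213i|² + |-3+7i|² + |-2.2929-2.1213i|²) = (1/8)·192.0000 = 24.0000

Both sides agree, confirming Parseval's theorem.

Σ|x[n]|² = (1/N)Σ|X[k]|² = 24.0000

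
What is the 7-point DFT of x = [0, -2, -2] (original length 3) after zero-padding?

Original 3-point DFT: [-4, 2, 2]
Zero-padded 7-point DFT provides frequency interpolation.

DFT_7([x, 0, ...]) = [-4, -0.8019+3.5135i, 2.2470+1.0821i, 0.5550-0.6959i, 0.5550+0.6959i, 2.2470-1.0821i, -0.8019-3.5135i]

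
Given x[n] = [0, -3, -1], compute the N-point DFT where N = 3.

X[k] = Σ(n=0 to 2) x[n] · ω_3^(nk)
where ω_3 = e^(-2πi/3)

Computing each X[k]:
X[0] = -4
X[1] = 2.0000+1.7321i
X[2] = 2.0000-1.7321i

X = [-4, 2.0000+1.7321i, 2.0000-1.7321i]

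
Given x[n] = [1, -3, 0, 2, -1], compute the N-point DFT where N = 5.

X[k] = Σ(n=0 to 4) x[n] · ω_5^(nk)
where ω_5 = e^(-2πi/5)

Computing each X[k]:
X[0] = -1
X[1] = -1.8541+3.0777i
X[2] = 4.8541-0.7265i
X[3] = 4.8541+0.7265i
X[4] = -1.8541-3.0777i

X = [-1, -1.8541+3.0777i, 4.8541-0.7265i, 4.8541+0.7265i, -1.8541-3.0777i]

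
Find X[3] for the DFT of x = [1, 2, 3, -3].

X[3] = Σ(n=0 to 3) x[n] · ω_4^(3n) where ω_4 = e^(-2πi/4)
= (1)·ω_4^0 + (2)·ω_4^3 + (3)·ω_4^6 + (-3)·ω_4^9

X[3] = -2+5i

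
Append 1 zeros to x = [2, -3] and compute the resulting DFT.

Original 2-point DFT: [-1, 5]
Zero-padded 3-point DFT provides frequency interpolation.

DFT_3([x, 0, ...]) = [-1, 3.5000+2.5981i, 3.5000-2.5981i]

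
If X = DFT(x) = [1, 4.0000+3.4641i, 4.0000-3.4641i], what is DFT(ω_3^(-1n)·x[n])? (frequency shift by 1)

Modulation property: DFT(ω_3^(-1n)·x[n]) = X[(k-1) mod 3], so circularly shift X by 1 positions.

X[k-1] = [4.0000-3.4641i, 1, 4.0000+3.4641i]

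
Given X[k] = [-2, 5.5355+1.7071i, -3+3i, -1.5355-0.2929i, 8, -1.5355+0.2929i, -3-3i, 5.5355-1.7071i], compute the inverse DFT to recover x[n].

x[n] = (1/8) Σ(k=0 to 7) X[k] · e^(2πikn/8)

Computing each x[n]:
x[0] = 1
x[1] = -1
x[2] = 1
x[3] = -2
x[4] = -1
x[5] = -3
x[6] = 2
x[7] = 1

x = [1, -1, 1, -2, -1, -3, 2, 1]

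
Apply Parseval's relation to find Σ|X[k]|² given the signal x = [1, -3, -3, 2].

Parseval: Σ|x[n]|² = (1/N)Σ|X[k]|², so Σ|X[k]|² = N·Σ|x[n]|² = 4·23.0000

Σ|X[k]|² = N·Σ|x[n]|² = 4·23.0000 = 92.0000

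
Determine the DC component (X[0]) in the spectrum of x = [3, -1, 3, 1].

X[0] = Σ(n=0 to 3) x[n] · ω_4^0 = Σ x[n]
= (3) + (-1) + (3) + (1)

X[0] = 6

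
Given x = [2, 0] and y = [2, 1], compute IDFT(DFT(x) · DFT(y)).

(x ⊛ y)[n] = Σ(m=0 to 1) x[m] · y[(n-m) mod 2]

Computing each output sample:
(x ⊛ y)[0] = 4
(x ⊛ y)[1] = 2

x ⊛ y = [4, 2]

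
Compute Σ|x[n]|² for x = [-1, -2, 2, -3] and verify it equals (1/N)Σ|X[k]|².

Time domain:
Σ|x[n]|² = |-1|² + |-2|² + |2|² + |-3|² = 18.0000

Frequency domain:
(1/4)Σ|X[k]|² = (1/4)(|-4|² + |-3-1i|² + |6|² + |-3+1i|²) = (1/4)·72.0000 = 18.0000

Both sides agree, confirming Parseval's theorem.

Σ|x[n]|² = (1/N)Σ|X[k]|² = 18.0000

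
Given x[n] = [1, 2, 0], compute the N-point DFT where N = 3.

X[k] = Σ(n=0 to 2) x[n] · ω_3^(nk)
where ω_3 = e^(-2πi/3)

Computing each X[k]:
X[0] = 3
X[1] = -1.7321i
X[2] = 1.7321i

X = [3, -1.7321i, 1.7321i]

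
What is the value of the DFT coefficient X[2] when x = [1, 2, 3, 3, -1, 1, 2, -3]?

X[2] = Σ(n=0 to 7) x[n] · ω_8^(2n) where ω_8 = e^(-2πi/8)
= (1)·ω_8^0 + (2)·ω_8^2 + (3)·ω_8^4 + (3)·ω_8^6 + (-1)·ω_8^8 + (1)·ω_8^10 + (2)·ω_8^12 + (-3)·ω_8^14

X[2] = -5-3i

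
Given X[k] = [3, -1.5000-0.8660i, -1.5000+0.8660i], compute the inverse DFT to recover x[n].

x[n] = (1/3) Σ(k=0 to 2) X[k] · e^(2πikn/3)

Computing each x[n]:
x[0] = 0
x[1] = 2
x[2] = 1

x = [0, 2, 1]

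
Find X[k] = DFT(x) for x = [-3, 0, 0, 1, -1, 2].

X[k] = Σ(n=0 to 5) x[n] · ω_6^(nk)
where ω_6 = e^(-2πi/6)

Computing each X[k]:
X[0] = -1
X[1] = -2.5000+0.8660i
X[2] = -2.5000+2.5981i
X[3] = -7
X[4] = -2.5000-2.5981i
X[5] = -2.5000-0.8660i

X = [-1, -2.5000+0.8660i, -2.5000+2.5981i, -7, -2.5000-2.5981i, -2.5000-0.8660i]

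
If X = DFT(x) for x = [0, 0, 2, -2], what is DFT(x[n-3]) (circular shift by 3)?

Time shift by 3: X_shifted[k] = ω_4^(3k) · X[k]
Shifted x = [0, 2, -2, 0]

DFT(x[n-3]) = [0, 2-2i, -4, 2+2i]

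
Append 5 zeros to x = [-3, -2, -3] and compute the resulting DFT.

Original 3-point DFT: [-8, -0.5000-0.8660i, -0.5000+0.8660i]
Zero-padded 8-point DFT provides frequency interpolation.

DFT_8([x, 0, ...]) = [-8, -4.4142+4.4142i, 2i, -1.5858-1.5858i, -4, -1.5858+1.5858i, -2i, -4.4142-4.4142i]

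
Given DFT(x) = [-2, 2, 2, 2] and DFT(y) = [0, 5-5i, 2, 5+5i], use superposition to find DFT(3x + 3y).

By linearity: DFT(3x + 3y) = 3·DFT(x) + 3·DFT(y)
= 3·[-2, 2, 2, 2] + 3·[0, 5-5i, 2, 5+5i]

Computing element-wise:
Z[0] = 3·(-2) + 3·(0) = -6
Z[1] = 3·(2) + 3·(5-5i) = 21-15i
Z[2] = 3·(2) + 3·(2) = 12
Z[3] = 3·(2) + 3·(5+5i) = 21+15i

DFT(3x + 3y) = 3·X + 3·Y = [-6, 21-15i, 12, 21+15i]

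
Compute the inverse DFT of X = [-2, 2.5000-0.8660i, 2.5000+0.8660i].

x[n] = (1/3) Σ(k=0 to 2) X[k] · e^(2πikn/3)

Computing each x[n]:
x[0] = 1
x[1] = -1
x[2] = -2

x = [1, -1, -2]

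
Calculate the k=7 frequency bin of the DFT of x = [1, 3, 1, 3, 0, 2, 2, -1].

X[7] = Σ(n=0 to 7) x[n] · ω_8^(7n) where ω_8 = e^(-2πi/8)
= (1)·ω_8^0 + (3)·ω_8^7 + (1)·ω_8^14 + (3)·ω_8^21 + (0)·ω_8^28 + (2)·ω_8^35 + (2)·ω_8^42 + (-1)·ω_8^49

X[7] = -1.1213+2.5355i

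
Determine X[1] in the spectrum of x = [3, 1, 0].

X[1] = Σ(n=0 to 2) x[n] · ω_3^(1n) where ω_3 = e^(-2πi/3)
= (3)·ω_3^0 + (1)·ω_3^1 + (0)·ω_3^2

X[1] = 2.5000-0.8660i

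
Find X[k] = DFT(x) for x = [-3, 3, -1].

X[k] = Σ(n=0 to 2) x[n] · ω_3^(nk)
where ω_3 = e^(-2πi/3)

Computing each X[k]:
X[0] = -1
X[1] = -4.0000-3.4641i
X[2] = -4.0000+3.4641i

X = [-1, -4.0000-3.4641i, -4.0000+3.4641i]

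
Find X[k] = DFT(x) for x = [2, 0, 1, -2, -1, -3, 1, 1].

X[k] = Σ(n=0 to 7) x[n] · ω_8^(nk)
where ω_8 = e^(-2πi/8)

Computing each X[k]:
X[0] = -1
X[1] = 7.2426
X[2] = -1+2i
X[3] = -1.2426
X[4] = 7
X[5] = -1.2426
X[6] = -1-2i
X[7] = 7.2426

X = [-1, 7.2426, -1+2i, -1.2426, 7, -1.2426, -1-2i, 7.2426]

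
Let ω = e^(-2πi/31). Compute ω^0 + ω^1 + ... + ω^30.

Sum of all nth roots of unity equals 0 for n > 1 (geometric series with r ≠ 1).

0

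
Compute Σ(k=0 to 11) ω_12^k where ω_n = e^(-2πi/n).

Sum of all nth roots of unity equals 0 for n > 1 (geometric series with r ≠ 1).

0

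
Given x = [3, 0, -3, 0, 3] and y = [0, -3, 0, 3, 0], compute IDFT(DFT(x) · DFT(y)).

(x ⊛ y)[n] = Σ(m=0 to 4) x[m] · y[(n-m) mod 5]

Computing each output sample:
(x ⊛ y)[0] = -18
(x ⊛ y)[1] = -9
(x ⊛ y)[2] = 9
(x ⊛ y)[3] = 18
(x ⊛ y)[4] = 0

x ⊛ y = [-18, -9, 9, 18, 0]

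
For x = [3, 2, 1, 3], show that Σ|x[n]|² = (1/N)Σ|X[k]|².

Time domain:
Σ|x[n]|² = |3|² + |2|² + |1|² + |3|² = 23.0000

Frequency domain:
(1/4)Σ|X[k]|² = (1/4)(|9|² + |2+1i|² + |-1|² + |2-1i|²) = (1/4)·92.0000 = 23.0000

Both sides agree, confirming Parseval's theorem.

Σ|x[n]|² = (1/N)Σ|X[k]|² = 23.0000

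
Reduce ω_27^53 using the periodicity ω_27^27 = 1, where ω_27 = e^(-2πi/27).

Since ω_27^27 = 1, powers reduce modulo 27.
53 mod 27 = 26
So ω_27^53 = ω_27^26 = e^(-2πi·26/27)

ω_27^53 = ω_27^26 = 0.9730+0.2306i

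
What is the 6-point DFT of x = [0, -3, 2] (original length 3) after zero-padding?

Original 3-point DFT: [-1, 0.5000+4.3301i, 0.5000-4.3301i]
Zero-padded 6-point DFT provides frequency interpolation.

DFT_6([x, 0, ...]) = [-1, -2.5000+0.8660i, 0.5000+4.3301i, 5, 0.5000-4.3301i, -2.5000-0.8660i]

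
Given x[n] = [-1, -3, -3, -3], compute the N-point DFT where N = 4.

X[k] = Σ(n=0 to 3) x[n] · ω_4^(nk)
where ω_4 = e^(-2πi/4)

Computing each X[k]:
X[0] = -10
X[1] = 2
X[2] = 2
X[3] = 2

X = [-10, 2, 2, 2]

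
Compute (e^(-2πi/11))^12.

Since ω_11^11 = 1, powers reduce modulo 11.
12 mod 11 = 1
So ω_11^12 = ω_11^1 = e^(-2πi·1/11)

ω_11^12 = ω_11^1 = 0.8413-0.5406i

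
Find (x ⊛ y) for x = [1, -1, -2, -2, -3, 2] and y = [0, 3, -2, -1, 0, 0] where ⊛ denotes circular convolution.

(x ⊛ y)[n] = Σ(m=0 to 5) x[m] · y[(n-m) mod 6]

Computing each output sample:
(x ⊛ y)[0] = 14
(x ⊛ y)[1] = 2
(x ⊛ y)[2] = -7
(x ⊛ y)[3] = -5
(x ⊛ y)[4] = -1
(x ⊛ y)[5] = -3

x ⊛ y = [14, 2, -7, -5, -1, -3]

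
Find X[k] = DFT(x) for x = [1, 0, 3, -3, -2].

X[k] = Σ(n=0 to 4) x[n] · ω_5^(nk)
where ω_5 = e^(-2πi/5)

Computing each X[k]:
X[0] = -1
X[1] = 0.3820-5.4288i
X[2] = 2.6180+4.5308i
X[3] = 2.6180-4.5308i
X[4] = 0.3820+5.4288i

X = [-1, 0.3820-5.4288i, 2.6180+4.5308i, 2.6180-4.5308i, 0.3820+5.4288i]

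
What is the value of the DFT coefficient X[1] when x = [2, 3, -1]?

X[1] = Σ(n=0 to 2) x[n] · ω_3^(1n) where ω_3 = e^(-2πi/3)
= (2)·ω_3^0 + (3)·ω_3^1 + (-1)·ω_3^2

X[1] = 1.0000-3.4641i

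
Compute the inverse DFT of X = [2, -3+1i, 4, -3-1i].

x[n] = (1/4) Σ(k=0 to 3) X[k] · e^(2πikn/4)

Computing each x[n]:
x[0] = 0
x[1] = -1
x[2] = 3
x[3] = 0

x = [0, -1, 3, 0]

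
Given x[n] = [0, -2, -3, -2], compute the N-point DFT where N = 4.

X[k] = Σ(n=0 to 3) x[n] · ω_4^(nk)
where ω_4 = e^(-2πi/4)

Computing each X[k]:
X[0] = -7
X[1] = 3
X[2] = 1
X[3] = 3

X = [-7, 3, 1, 3]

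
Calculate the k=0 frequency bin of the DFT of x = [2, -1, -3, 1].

X[0] = Σ(n=0 to 3) x[n] · ω_4^0 = Σ x[n]
= (2) + (-1) + (-3) + (1)

X[0] = -1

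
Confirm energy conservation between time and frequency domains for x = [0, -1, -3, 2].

Time domain:
Σ|x[n]|² = |0|² + |-1|² + |-3|² + |2|² = 14.0000

Frequency domain:
(1/4)Σ|X[k]|² = (1/4)(|-2|² + |3+3i|² + |-4|² + |3-3i|²) = (1/4)·56.0000 = 14.0000

Both sides agree, confirming Parseval's theorem.

Σ|x[n]|² = (1/N)Σ|X[k]|² = 14.0000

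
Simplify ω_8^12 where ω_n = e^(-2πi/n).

Since ω_8^8 = 1, powers reduce modulo 8.
12 mod 8 = 4
So ω_8^12 = ω_8^4 = e^(-2πi·4/8)

ω_8^12 = ω_8^4 = -1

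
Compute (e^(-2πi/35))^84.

Since ω_35^35 = 1, powers reduce modulo 35.
84 mod 35 = 14
So ω_35^84 = ω_35^14 = e^(-2πi·14/35)

ω_35^84 = ω_35^14 = -0.8090-0.5878i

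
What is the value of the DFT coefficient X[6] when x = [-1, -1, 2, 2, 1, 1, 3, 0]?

X[6] = Σ(n=0 to 7) x[n] · ω_8^(6n) where ω_8 = e^(-2πi/8)
= (-1)·ω_8^0 + (-1)·ω_8^6 + (2)·ω_8^12 + (2)·ω_8^18 + (1)·ω_8^24 + (1)·ω_8^30 + (3)·ω_8^36 + (0)·ω_8^42

X[6] = -5-2i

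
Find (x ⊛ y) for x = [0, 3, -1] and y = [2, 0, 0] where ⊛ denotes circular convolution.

(x ⊛ y)[n] = Σ(m=0 to 2) x[m] · y[(n-m) mod 3]

Computing each output sample:
(x ⊛ y)[0] = 0
(x ⊛ y)[1] = 6
(x ⊛ y)[2] = -2

x ⊛ y = [0, 6, -2]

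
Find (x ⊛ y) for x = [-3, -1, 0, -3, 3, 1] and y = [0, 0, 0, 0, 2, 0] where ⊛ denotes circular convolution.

(x ⊛ y)[n] = Σ(m=0 to 5) x[m] · y[(n-m) mod 6]

Computing each output sample:
(x ⊛ y)[0] = 0
(x ⊛ y)[1] = -6
(x ⊛ y)[2] = 6
(x ⊛ y)[3] = 2
(x ⊛ y)[4] = -6
(x ⊛ y)[5] = -2

x ⊛ y = [0, -6, 6, 2, -6, -2]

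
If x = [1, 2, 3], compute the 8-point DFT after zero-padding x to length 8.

Original 3-point DFT: [6, -1.5000+0.8660i, -1.5000-0.8660i]
Zero-padded 8-point DFT provides frequency interpolation.

DFT_8([x, 0, ...]) = [6, 2.4142-4.4142i, -2-2i, -0.4142+1.5858i, 2, -0.4142-1.5858i, -2+2i, 2.4142+4.4142i]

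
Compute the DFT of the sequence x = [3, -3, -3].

X[k] = Σ(n=0 to 2) x[n] · ω_3^(nk)
where ω_3 = e^(-2πi/3)

Computing each X[k]:
X[0] = -3
X[1] = 6
X[2] = 6

X = [-3, 6, 6]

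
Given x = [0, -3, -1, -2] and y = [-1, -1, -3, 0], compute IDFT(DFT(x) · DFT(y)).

(x ⊛ y)[n] = Σ(m=0 to 3) x[m] · y[(n-m) mod 4]

Computing each output sample:
(x ⊛ y)[0] = 5
(x ⊛ y)[1] = 9
(x ⊛ y)[2] = 4
(x ⊛ y)[3] = 12

x ⊛ y = [5, 9, 4, 12]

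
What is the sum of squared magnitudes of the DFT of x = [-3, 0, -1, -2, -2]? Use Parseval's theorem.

Parseval: Σ|x[n]|² = (1/N)Σ|X[k]|², so Σ|X[k]|² = N·Σ|x[n]|² = 5·18.0000

Σ|X[k]|² = N·Σ|x[n]|² = 5·18.0000 = 90.0000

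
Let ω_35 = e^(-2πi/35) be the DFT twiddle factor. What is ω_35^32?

ω_35^32 = e^(-2πi·32/35)
= cos(-2π·32/35) + i·sin(-2π·32/35)
= cos(-64π/35) + i·sin(-64π/35)

ω_35^32 = cos(-64π/35) + i·sin(-64π/35) = 0.8584+0.5129i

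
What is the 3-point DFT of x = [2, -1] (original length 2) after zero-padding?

Original 2-point DFT: [1, 3]
Zero-padded 3-point DFT provides frequency interpolation.

DFT_3([x, 0, ...]) = [1, 2.5000+0.8660i, 2.5000-0.8660i]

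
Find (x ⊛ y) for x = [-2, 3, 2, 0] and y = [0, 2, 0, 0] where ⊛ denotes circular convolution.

(x ⊛ y)[n] = Σ(m=0 to 3) x[m] · y[(n-m) mod 4]

Computing each output sample:
(x ⊛ y)[0] = 0
(x ⊛ y)[1] = -4
(x ⊛ y)[2] = 6
(x ⊛ y)[3] = 4

x ⊛ y = [0, -4, 6, 4]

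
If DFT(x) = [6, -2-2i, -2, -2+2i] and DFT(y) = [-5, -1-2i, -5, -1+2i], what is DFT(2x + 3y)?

By linearity: DFT(2x + 3y) = 2·DFT(x) + 3·DFT(y)
= 2·[6, -2-2i, -2, -2+2i] + 3·[-5, -1-2i, -5, -1+2i]

Computing element-wise:
Z[0] = 2·(6) + 3·(-5) = -3
Z[1] = 2·(-2-2i) + 3·(-1-2i) = -7-10i
Z[2] = 2·(-2) + 3·(-5) = -19
Z[3] = 2·(-2+2i) + 3·(-1+2i) = -7+10i

DFT(2x + 3y) = 2·X + 3·Y = [-3, -7-10i, -19, -7+10i]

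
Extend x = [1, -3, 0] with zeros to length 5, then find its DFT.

Original 3-point DFT: [-2, 2.5000+2.5981i, 2.5000-2.5981i]
Zero-padded 5-point DFT provides frequency interpolation.

DFT_5([x, 0, ...]) = [-2, 0.0729+2.8532i, 3.4271+1.7634i, 3.4271-1.7634i, 0.0729-2.8532i]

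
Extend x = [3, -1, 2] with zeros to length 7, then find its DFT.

Original 3-point DFT: [4, 2.5000+2.5981i, 2.5000-2.5981i]
Zero-padded 7-point DFT provides frequency interpolation.

DFT_7([x, 0, ...]) = [4, 1.9315-1.1680i, 1.4206+1.8427i, 5.1479+1.9975i, 5.1479-1.9975i, 1.4206-1.8427i, 1.9315+1.1680i]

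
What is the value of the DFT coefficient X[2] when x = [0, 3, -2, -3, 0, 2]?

X[2] = Σ(n=0 to 5) x[n] · ω_6^(2n) where ω_6 = e^(-2πi/6)
= (0)·ω_6^0 + (3)·ω_6^2 + (-2)·ω_6^4 + (-3)·ω_6^6 + (0)·ω_6^8 + (2)·ω_6^10

X[2] = -4.5000-2.5981i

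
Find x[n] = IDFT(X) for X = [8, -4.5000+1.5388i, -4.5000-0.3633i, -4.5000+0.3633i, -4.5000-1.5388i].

x[n] = (1/5) Σ(k=0 to 4) X[k] · e^(2πikn/5)

Computing each x[n]:
x[0] = -2
x[1] = 2
x[2] = 2
x[3] = 3
x[4] = 3

x = [-2, 2, 2, 3, 3]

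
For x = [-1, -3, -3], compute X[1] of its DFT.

X[1] = Σ(n=0 to 2) x[n] · ω_3^(1n) where ω_3 = e^(-2πi/3)
= (-1)·ω_3^0 + (-3)·ω_3^1 + (-3)·ω_3^2

X[1] = 2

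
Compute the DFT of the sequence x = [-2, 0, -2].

X[k] = Σ(n=0 to 2) x[n] · ω_3^(nk)
where ω_3 = e^(-2πi/3)

Computing each X[k]:
X[0] = -4
X[1] = -1.0000-1.7321i
X[2] = -1.0000+1.7321i

X = [-4, -1.0000-1.7321i, -1.0000+1.7321i]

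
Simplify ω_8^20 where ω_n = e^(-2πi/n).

Since ω_8^8 = 1, powers reduce modulo 8.
20 mod 8 = 4
So ω_8^20 = ω_8^4 = e^(-2πi·4/8)

ω_8^20 = ω_8^4 = -1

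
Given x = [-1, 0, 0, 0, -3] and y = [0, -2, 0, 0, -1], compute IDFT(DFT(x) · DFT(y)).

(x ⊛ y)[n] = Σ(m=0 to 4) x[m] · y[(n-m) mod 5]

Computing each output sample:
(x ⊛ y)[0] = 6
(x ⊛ y)[1] = 2
(x ⊛ y)[2] = 0
(x ⊛ y)[3] = 3
(x ⊛ y)[4] = 1

x ⊛ y = [6, 2, 0, 3, 1]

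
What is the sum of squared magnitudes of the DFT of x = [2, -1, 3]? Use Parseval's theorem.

Parseval: Σ|x[n]|² = (1/N)Σ|X[k]|², so Σ|X[k]|² = N·Σ|x[n]|² = 3·14.0000

Σ|X[k]|² = N·Σ|x[n]|² = 3·14.0000 = 42.0000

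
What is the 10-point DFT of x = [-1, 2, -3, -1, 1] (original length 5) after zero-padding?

Original 5-point DFT: [-2, 3.1631+0.2245i, -4.6631-2.4899i, -4.6631+2.4899i, 3.1631-0.2245i]
Zero-padded 10-point DFT provides frequency interpolation.

DFT_10([x, 0, ...]) = [-2, -0.8090+2.0409i, 3.1631+0.2245i, 0.3090-5.2043i, -4.6631-2.4899i, -4, -4.6631+2.4899i, 0.3090+5.2043i, 3.1631-0.2245i, -0.8090-2.0409i]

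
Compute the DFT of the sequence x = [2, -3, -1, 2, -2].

X[k] = Σ(n=0 to 4) x[n] · ω_5^(nk)
where ω_5 = e^(-2πi/5)

Computing each X[k]:
X[0] = -2
X[1] = -0.3541+2.7144i
X[2] = 6.3541-2.2654i
X[3] = 6.3541+2.2654i
X[4] = -0.3541-2.7144i

X = [-2, -0.3541+2.7144i, 6.3541-2.2654i, 6.3541+2.2654i, -0.3541-2.7144i]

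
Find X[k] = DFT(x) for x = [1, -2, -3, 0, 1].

X[k] = Σ(n=0 to 4) x[n] · ω_5^(nk)
where ω_5 = e^(-2πi/5)

Computing each X[k]:
X[0] = -3
X[1] = 3.1180+4.6165i
X[2] = 0.8820-1.0898i
X[3] = 0.8820+1.0898i
X[4] = 3.1180-4.6165i

X = [-3, 3.1180+4.6165i, 0.8820-1.0898i, 0.8820+1.0898i, 3.1180-4.6165i]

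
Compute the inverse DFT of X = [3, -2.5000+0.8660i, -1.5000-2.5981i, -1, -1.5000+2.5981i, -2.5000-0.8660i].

x[n] = (1/6) Σ(k=0 to 5) X[k] · e^(2πikn/6)

Computing each x[n]:
x[0] = -1
x[1] = 1
x[2] = 0
x[3] = 1
x[4] = 2
x[5] = 0

x = [-1, 1, 0, 1, 2, 0]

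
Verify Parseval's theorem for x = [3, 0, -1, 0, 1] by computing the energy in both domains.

Time domain:
Σ|x[n]|² = |3|² + |0|² + |-1|² + |0|² + |1|² = 11.0000

Frequency domain:
(1/5)Σ|X[k]|² = (1/5)(|3|² + |4.1180+1.5388i|² + |1.8820-0.3633i|² + |1.8820+0.3633i|² + |4.1180-1.5388i|²) = (1/5)·55.0000 = 11.0000

Both sides agree, confirming Parseval's theorem.

Σ|x[n]|² = (1/N)Σ|X[k]|² = 11.0000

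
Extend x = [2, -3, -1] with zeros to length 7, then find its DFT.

Original 3-point DFT: [-2, 4.0000+1.7321i, 4.0000-1.7321i]
Zero-padded 7-point DFT provides frequency interpolation.

DFT_7([x, 0, ...]) = [-2, 0.3521+3.3204i, 3.5685+2.4909i, 4.0794+0.5198i, 4.0794-0.5198i, 3.5685-2.4909i, 0.3521-3.3204i]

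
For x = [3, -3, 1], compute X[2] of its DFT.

X[2] = Σ(n=0 to 2) x[n] · ω_3^(2n) where ω_3 = e^(-2πi/3)
= (3)·ω_3^0 + (-3)·ω_3^2 + (1)·ω_3^4

X[2] = 4.0000-3.4641i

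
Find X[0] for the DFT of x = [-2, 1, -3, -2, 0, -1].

X[0] = Σ(n=0 to 5) x[n] · ω_6^0 = Σ x[n]
= (-2) + (1) + (-3) + (-2) + (0) + (-1)

X[0] = -7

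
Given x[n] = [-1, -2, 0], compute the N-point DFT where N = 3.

X[k] = Σ(n=0 to 2) x[n] · ω_3^(nk)
where ω_3 = e^(-2πi/3)

Computing each X[k]:
X[0] = -3
X[1] = 1.7321i
X[2] = -1.7321i

X = [-3, 1.7321i, -1.7321i]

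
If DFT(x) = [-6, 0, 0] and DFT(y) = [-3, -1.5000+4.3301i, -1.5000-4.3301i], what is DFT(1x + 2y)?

By linearity: DFT(1x + 2y) = 1·DFT(x) + 2·DFT(y)
= 1·[-6, 0, 0] + 2·[-3, -1.5000+4.3301i, -1.5000-4.3301i]

Computing element-wise:
Z[0] = 1·(-6) + 2·(-3) = -12
Z[1] = 1·(0) + 2·(-1.5000+4.3301i) = -3.0000+8.6602i
Z[2] = 1·(0) + 2·(-1.5000-4.3301i) = -3.0000-8.6602i

DFT(1x + 2y) = 1·X + 2·Y = [-12, -3.0000+8.6602i, -3.0000-8.6602i]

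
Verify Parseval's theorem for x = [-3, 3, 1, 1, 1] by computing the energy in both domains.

Time domain:
Σ|x[n]|² = |-3|² + |3|² + |1|² + |1|² + |1|² = 21.0000

Frequency domain:
(1/5)Σ|X[k]|² = (1/5)(|3|² + |-3.3820-1.9021i|² + |-5.6180-1.1756i|² + |-5.6180+1.1756i|² + |-3.3820+1.9021i|²) = (1/5)·105.0000 = 21.0000

Both sides agree, confirming Parseval's theorem.

Σ|x[n]|² = (1/N)Σ|X[k]|² = 21.0000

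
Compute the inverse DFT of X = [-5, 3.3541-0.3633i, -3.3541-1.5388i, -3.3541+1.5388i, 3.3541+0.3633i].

x[n] = (1/5) Σ(k=0 to 4) X[k] · e^(2πikn/5)

Computing each x[n]:
x[0] = -1
x[1] = 1
x[2] = -3
x[3] = -2
x[4] = 0

x = [-1, 1, -3, -2, 0]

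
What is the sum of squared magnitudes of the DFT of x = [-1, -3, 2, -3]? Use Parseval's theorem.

Parseval: Σ|x[n]|² = (1/N)Σ|X[k]|², so Σ|X[k]|² = N·Σ|x[n]|² = 4·23.0000

Σ|X[k]|² = N·Σ|x[n]|² = 4·23.0000 = 92.0000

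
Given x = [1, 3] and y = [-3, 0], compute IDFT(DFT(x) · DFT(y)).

(x ⊛ y)[n] = Σ(m=0 to 1) x[m] · y[(n-m) mod 2]

Computing each output sample:
(x ⊛ y)[0] = -3
(x ⊛ y)[1] = -9

x ⊛ y = [-3, -9]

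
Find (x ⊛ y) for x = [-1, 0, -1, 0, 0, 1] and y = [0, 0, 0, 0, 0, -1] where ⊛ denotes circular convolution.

(x ⊛ y)[n] = Σ(m=0 to 5) x[m] · y[(n-m) mod 6]

Computing each output sample:
(x ⊛ y)[0] = 0
(x ⊛ y)[1] = 1
(x ⊛ y)[2] = 0
(x ⊛ y)[3] = 0
(x ⊛ y)[4] = -1
(x ⊛ y)[5] = 1

x ⊛ y = [0, 1, 0, 0, -1, 1]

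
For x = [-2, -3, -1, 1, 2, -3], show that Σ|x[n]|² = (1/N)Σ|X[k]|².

Time domain:
Σ|x[n]|² = |-2|² + |-3|² + |-1|² + |1|² + |2|² + |-3|² = 28.0000

Frequency domain:
(1/6)Σ|X[k]|² = (1/6)(|-6|² + |-6.5000+2.5981i|² + |1.5000-2.5981i|² + |4|² + |1.5000+2.5981i|² + |-6.5000-2.5981i|²) = (1/6)·168.0000 = 28.0000

Both sides agree, confirming Parseval's theorem.

Σ|x[n]|² = (1/N)Σ|X[k]|² = 28.0000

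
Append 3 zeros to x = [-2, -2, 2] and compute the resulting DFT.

Original 3-point DFT: [-2, -2.0000+3.4641i, -2.0000-3.4641i]
Zero-padded 6-point DFT provides frequency interpolation.

DFT_6([x, 0, ...]) = [-2, -4, -2.0000+3.4641i, 2, -2.0000-3.4641i, -4]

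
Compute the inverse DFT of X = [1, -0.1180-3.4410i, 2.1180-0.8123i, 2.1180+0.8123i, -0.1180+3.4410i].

x[n] = (1/5) Σ(k=0 to 4) X[k] · e^(2πikn/5)

Computing each x[n]:
x[0] = 1
x[1] = 1
x[2] = 1
x[3] = 0
x[4] = -2

x = [1, 1, 1, 0, -2]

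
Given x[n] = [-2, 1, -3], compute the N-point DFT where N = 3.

X[k] = Σ(n=0 to 2) x[n] · ω_3^(nk)
where ω_3 = e^(-2πi/3)

Computing each X[k]:
X[0] = -4
X[1] = -1.0000-3.4641i
X[2] = -1.0000+3.4641i

X = [-4, -1.0000-3.4641i, -1.0000+3.4641i]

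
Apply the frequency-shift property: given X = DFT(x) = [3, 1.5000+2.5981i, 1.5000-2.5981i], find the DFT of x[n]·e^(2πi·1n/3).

Modulation property: DFT(ω_3^(-1n)·x[n]) = X[(k-1) mod 3], so circularly shift X by 1 positions.

X[k-1] = [1.5000-2.5981i, 3, 1.5000+2.5981i]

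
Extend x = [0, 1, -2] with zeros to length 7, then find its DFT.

Original 3-point DFT: [-1, 0.5000-2.5981i, 0.5000+2.5981i]
Zero-padded 7-point DFT provides frequency interpolation.

DFT_7([x, 0, ...]) = [-1, 1.0685+1.1680i, 1.5794-1.8427i, -2.1479-1.9975i, -2.1479+1.9975i, 1.5794+1.8427i, 1.0685-1.1680i]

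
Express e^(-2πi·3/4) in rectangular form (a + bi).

ω_4^3 = e^(-2πi·3/4)
= cos(-2π·3/4) + i·sin(-2π·3/4)
= cos(-6π/4) + i·sin(-6π/4)

ω_4^3 = cos(-6π/4) + i·sin(-6π/4) = 1i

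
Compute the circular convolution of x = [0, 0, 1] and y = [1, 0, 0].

(x ⊛ y)[n] = Σ(m=0 to 2) x[m] · y[(n-m) mod 3]

Computing each output sample:
(x ⊛ y)[0] = 0
(x ⊛ y)[1] = 0
(x ⊛ y)[2] = 1

x ⊛ y = [0, 0, 1]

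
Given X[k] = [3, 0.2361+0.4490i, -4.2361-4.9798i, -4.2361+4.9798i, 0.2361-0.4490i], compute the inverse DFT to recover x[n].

x[n] = (1/5) Σ(k=0 to 4) X[k] · e^(2πikn/5)

Computing each x[n]:
x[0] = -1
x[1] = 3
x[2] = -2
x[3] = 2
x[4] = 1

x = [-1, 3, -2, 2, 1]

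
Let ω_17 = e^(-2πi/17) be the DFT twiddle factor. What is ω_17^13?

ω_17^13 = e^(-2πi·13/17)
= cos(-2π·13/17) + i·sin(-2π·13/17)
= cos(-26π/17) + i·sin(-26π/17)

ω_17^13 = cos(-26π/17) + i·sin(-26π/17) = 0.0923+0.9957i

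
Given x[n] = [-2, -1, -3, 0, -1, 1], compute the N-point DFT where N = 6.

X[k] = Σ(n=0 to 5) x[n] · ω_6^(nk)
where ω_6 = e^(-2πi/6)

Computing each X[k]:
X[0] = -6
X[1] = 3.4641i
X[2] = 0
X[3] = -6
X[4] = 0
X[5] = -3.4641i

X = [-6, 3.4641i, 0, -6, 0, -3.4641i]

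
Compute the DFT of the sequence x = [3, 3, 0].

X[k] = Σ(n=0 to 2) x[n] · ω_3^(nk)
where ω_3 = e^(-2πi/3)

Computing each X[k]:
X[0] = 6
X[1] = 1.5000-2.5981i
X[2] = 1.5000+2.5981i

X = [6, 1.5000-2.5981i, 1.5000+2.5981i]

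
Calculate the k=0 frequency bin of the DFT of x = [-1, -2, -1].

X[0] = Σ(n=0 to 2) x[n] · ω_3^0 = Σ x[n]
= (-1) + (-2) + (-1)

X[0] = -4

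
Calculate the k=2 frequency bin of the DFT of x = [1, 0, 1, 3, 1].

X[2] = Σ(n=0 to 4) x[n] · ω_5^(2n) where ω_5 = e^(-2πi/5)
= (1)·ω_5^0 + (0)·ω_5^2 + (1)·ω_5^4 + (3)·ω_5^6 + (1)·ω_5^8

X[2] = 1.4271-1.3143i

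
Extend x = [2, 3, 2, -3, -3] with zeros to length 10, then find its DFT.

Original 5-point DFT: [1, 2.8090-8.6453i, 1.6910+1.2286i, 1.6910-1.2286i, 2.8090+8.6453i]
Zero-padded 10-point DFT provides frequency interpolation.

DFT_10([x, 0, ...]) = [1, 8.3992+0.9511i, 2.8090-8.6453i, -3.8992-0.5878i, 1.6910+1.2286i, 1, 1.6910-1.2286i, -3.8992+0.5878i, 2.8090+8.6453i, 8.3992-0.9511i]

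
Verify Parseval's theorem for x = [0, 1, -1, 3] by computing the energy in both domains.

Time domain:
Σ|x[n]|² = |0|² + |1|² + |-1|² + |3|² = 11.0000

Frequency domain:
(1/4)Σ|X[k]|² = (1/4)(|3|² + |1+2i|² + |-5|² + |1-2i|²) = (1/4)·44.0000 = 11.0000

Both sides agree, confirming Parseval's theorem.

Σ|x[n]|² = (1/N)Σ|X[k]|² = 11.0000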